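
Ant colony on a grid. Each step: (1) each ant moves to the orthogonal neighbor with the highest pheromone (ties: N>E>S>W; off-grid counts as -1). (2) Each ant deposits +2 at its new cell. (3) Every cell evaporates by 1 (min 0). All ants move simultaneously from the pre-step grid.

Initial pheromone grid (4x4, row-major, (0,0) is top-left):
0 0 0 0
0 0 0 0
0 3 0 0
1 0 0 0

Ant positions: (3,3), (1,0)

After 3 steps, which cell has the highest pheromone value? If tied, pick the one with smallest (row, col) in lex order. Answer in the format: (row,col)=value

Step 1: ant0:(3,3)->N->(2,3) | ant1:(1,0)->N->(0,0)
  grid max=2 at (2,1)
Step 2: ant0:(2,3)->N->(1,3) | ant1:(0,0)->E->(0,1)
  grid max=1 at (0,1)
Step 3: ant0:(1,3)->N->(0,3) | ant1:(0,1)->E->(0,2)
  grid max=1 at (0,2)
Final grid:
  0 0 1 1
  0 0 0 0
  0 0 0 0
  0 0 0 0
Max pheromone 1 at (0,2)

Answer: (0,2)=1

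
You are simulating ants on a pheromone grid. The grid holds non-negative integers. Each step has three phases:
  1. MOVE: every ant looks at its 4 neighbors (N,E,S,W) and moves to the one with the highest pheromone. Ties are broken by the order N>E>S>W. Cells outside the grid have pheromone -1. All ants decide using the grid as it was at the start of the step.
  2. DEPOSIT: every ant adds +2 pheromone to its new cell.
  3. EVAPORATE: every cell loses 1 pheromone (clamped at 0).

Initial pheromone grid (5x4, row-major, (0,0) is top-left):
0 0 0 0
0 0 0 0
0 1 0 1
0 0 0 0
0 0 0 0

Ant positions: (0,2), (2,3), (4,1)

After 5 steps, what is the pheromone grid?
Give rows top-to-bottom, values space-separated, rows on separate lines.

After step 1: ants at (0,3),(1,3),(3,1)
  0 0 0 1
  0 0 0 1
  0 0 0 0
  0 1 0 0
  0 0 0 0
After step 2: ants at (1,3),(0,3),(2,1)
  0 0 0 2
  0 0 0 2
  0 1 0 0
  0 0 0 0
  0 0 0 0
After step 3: ants at (0,3),(1,3),(1,1)
  0 0 0 3
  0 1 0 3
  0 0 0 0
  0 0 0 0
  0 0 0 0
After step 4: ants at (1,3),(0,3),(0,1)
  0 1 0 4
  0 0 0 4
  0 0 0 0
  0 0 0 0
  0 0 0 0
After step 5: ants at (0,3),(1,3),(0,2)
  0 0 1 5
  0 0 0 5
  0 0 0 0
  0 0 0 0
  0 0 0 0

0 0 1 5
0 0 0 5
0 0 0 0
0 0 0 0
0 0 0 0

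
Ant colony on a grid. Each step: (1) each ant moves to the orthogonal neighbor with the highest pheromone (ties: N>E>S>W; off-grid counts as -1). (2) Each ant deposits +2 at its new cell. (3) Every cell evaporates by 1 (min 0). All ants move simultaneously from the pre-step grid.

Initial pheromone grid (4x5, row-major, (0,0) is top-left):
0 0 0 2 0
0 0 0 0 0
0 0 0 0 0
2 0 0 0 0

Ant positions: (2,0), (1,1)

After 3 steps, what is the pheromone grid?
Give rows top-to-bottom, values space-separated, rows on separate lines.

After step 1: ants at (3,0),(0,1)
  0 1 0 1 0
  0 0 0 0 0
  0 0 0 0 0
  3 0 0 0 0
After step 2: ants at (2,0),(0,2)
  0 0 1 0 0
  0 0 0 0 0
  1 0 0 0 0
  2 0 0 0 0
After step 3: ants at (3,0),(0,3)
  0 0 0 1 0
  0 0 0 0 0
  0 0 0 0 0
  3 0 0 0 0

0 0 0 1 0
0 0 0 0 0
0 0 0 0 0
3 0 0 0 0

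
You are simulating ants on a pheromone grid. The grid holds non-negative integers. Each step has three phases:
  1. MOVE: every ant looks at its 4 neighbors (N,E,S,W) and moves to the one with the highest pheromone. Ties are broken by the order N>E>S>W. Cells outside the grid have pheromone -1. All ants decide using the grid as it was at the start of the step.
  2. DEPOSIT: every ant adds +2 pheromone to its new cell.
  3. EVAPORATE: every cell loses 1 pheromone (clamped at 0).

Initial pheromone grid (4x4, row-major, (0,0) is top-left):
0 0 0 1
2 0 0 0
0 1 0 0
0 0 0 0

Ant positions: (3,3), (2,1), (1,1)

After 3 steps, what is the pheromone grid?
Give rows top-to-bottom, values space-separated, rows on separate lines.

After step 1: ants at (2,3),(1,1),(1,0)
  0 0 0 0
  3 1 0 0
  0 0 0 1
  0 0 0 0
After step 2: ants at (1,3),(1,0),(1,1)
  0 0 0 0
  4 2 0 1
  0 0 0 0
  0 0 0 0
After step 3: ants at (0,3),(1,1),(1,0)
  0 0 0 1
  5 3 0 0
  0 0 0 0
  0 0 0 0

0 0 0 1
5 3 0 0
0 0 0 0
0 0 0 0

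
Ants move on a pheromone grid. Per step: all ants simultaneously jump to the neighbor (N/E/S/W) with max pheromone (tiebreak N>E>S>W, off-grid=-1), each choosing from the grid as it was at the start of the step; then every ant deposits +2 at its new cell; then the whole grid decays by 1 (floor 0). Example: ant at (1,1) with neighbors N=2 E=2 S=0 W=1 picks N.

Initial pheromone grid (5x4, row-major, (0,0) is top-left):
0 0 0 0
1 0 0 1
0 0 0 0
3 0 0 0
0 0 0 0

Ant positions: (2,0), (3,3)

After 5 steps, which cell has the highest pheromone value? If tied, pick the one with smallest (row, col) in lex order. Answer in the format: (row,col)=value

Answer: (3,0)=4

Derivation:
Step 1: ant0:(2,0)->S->(3,0) | ant1:(3,3)->N->(2,3)
  grid max=4 at (3,0)
Step 2: ant0:(3,0)->N->(2,0) | ant1:(2,3)->N->(1,3)
  grid max=3 at (3,0)
Step 3: ant0:(2,0)->S->(3,0) | ant1:(1,3)->N->(0,3)
  grid max=4 at (3,0)
Step 4: ant0:(3,0)->N->(2,0) | ant1:(0,3)->S->(1,3)
  grid max=3 at (3,0)
Step 5: ant0:(2,0)->S->(3,0) | ant1:(1,3)->N->(0,3)
  grid max=4 at (3,0)
Final grid:
  0 0 0 1
  0 0 0 0
  0 0 0 0
  4 0 0 0
  0 0 0 0
Max pheromone 4 at (3,0)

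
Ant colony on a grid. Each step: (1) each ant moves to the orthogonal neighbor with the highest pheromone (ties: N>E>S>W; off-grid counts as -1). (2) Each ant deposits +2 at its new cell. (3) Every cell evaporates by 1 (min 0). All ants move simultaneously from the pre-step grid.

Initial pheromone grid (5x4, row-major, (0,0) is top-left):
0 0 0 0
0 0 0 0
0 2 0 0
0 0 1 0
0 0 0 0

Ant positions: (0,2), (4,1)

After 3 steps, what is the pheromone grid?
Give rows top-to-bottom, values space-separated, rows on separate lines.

After step 1: ants at (0,3),(3,1)
  0 0 0 1
  0 0 0 0
  0 1 0 0
  0 1 0 0
  0 0 0 0
After step 2: ants at (1,3),(2,1)
  0 0 0 0
  0 0 0 1
  0 2 0 0
  0 0 0 0
  0 0 0 0
After step 3: ants at (0,3),(1,1)
  0 0 0 1
  0 1 0 0
  0 1 0 0
  0 0 0 0
  0 0 0 0

0 0 0 1
0 1 0 0
0 1 0 0
0 0 0 0
0 0 0 0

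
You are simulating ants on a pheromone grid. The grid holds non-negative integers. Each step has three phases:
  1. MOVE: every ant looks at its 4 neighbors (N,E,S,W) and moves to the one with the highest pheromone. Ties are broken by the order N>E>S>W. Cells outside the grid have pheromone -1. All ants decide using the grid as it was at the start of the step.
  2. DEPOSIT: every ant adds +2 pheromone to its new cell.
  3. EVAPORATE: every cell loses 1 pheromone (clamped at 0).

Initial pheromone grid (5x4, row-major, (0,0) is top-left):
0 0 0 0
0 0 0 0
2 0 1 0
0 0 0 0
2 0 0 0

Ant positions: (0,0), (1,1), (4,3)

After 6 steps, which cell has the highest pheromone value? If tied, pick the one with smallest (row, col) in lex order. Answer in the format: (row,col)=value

Answer: (0,2)=9

Derivation:
Step 1: ant0:(0,0)->E->(0,1) | ant1:(1,1)->N->(0,1) | ant2:(4,3)->N->(3,3)
  grid max=3 at (0,1)
Step 2: ant0:(0,1)->E->(0,2) | ant1:(0,1)->E->(0,2) | ant2:(3,3)->N->(2,3)
  grid max=3 at (0,2)
Step 3: ant0:(0,2)->W->(0,1) | ant1:(0,2)->W->(0,1) | ant2:(2,3)->N->(1,3)
  grid max=5 at (0,1)
Step 4: ant0:(0,1)->E->(0,2) | ant1:(0,1)->E->(0,2) | ant2:(1,3)->N->(0,3)
  grid max=5 at (0,2)
Step 5: ant0:(0,2)->W->(0,1) | ant1:(0,2)->W->(0,1) | ant2:(0,3)->W->(0,2)
  grid max=7 at (0,1)
Step 6: ant0:(0,1)->E->(0,2) | ant1:(0,1)->E->(0,2) | ant2:(0,2)->W->(0,1)
  grid max=9 at (0,2)
Final grid:
  0 8 9 0
  0 0 0 0
  0 0 0 0
  0 0 0 0
  0 0 0 0
Max pheromone 9 at (0,2)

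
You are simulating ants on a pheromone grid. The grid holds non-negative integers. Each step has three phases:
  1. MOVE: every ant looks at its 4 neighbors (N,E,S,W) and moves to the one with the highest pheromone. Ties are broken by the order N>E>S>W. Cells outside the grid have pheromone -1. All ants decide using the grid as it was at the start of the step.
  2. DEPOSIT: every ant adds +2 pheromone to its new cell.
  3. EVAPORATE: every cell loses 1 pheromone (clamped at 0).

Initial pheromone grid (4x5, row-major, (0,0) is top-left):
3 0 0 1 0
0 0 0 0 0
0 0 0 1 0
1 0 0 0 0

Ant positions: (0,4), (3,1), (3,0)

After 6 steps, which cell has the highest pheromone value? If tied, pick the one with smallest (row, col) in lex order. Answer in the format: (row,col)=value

Answer: (3,0)=7

Derivation:
Step 1: ant0:(0,4)->W->(0,3) | ant1:(3,1)->W->(3,0) | ant2:(3,0)->N->(2,0)
  grid max=2 at (0,0)
Step 2: ant0:(0,3)->E->(0,4) | ant1:(3,0)->N->(2,0) | ant2:(2,0)->S->(3,0)
  grid max=3 at (3,0)
Step 3: ant0:(0,4)->W->(0,3) | ant1:(2,0)->S->(3,0) | ant2:(3,0)->N->(2,0)
  grid max=4 at (3,0)
Step 4: ant0:(0,3)->E->(0,4) | ant1:(3,0)->N->(2,0) | ant2:(2,0)->S->(3,0)
  grid max=5 at (3,0)
Step 5: ant0:(0,4)->W->(0,3) | ant1:(2,0)->S->(3,0) | ant2:(3,0)->N->(2,0)
  grid max=6 at (3,0)
Step 6: ant0:(0,3)->E->(0,4) | ant1:(3,0)->N->(2,0) | ant2:(2,0)->S->(3,0)
  grid max=7 at (3,0)
Final grid:
  0 0 0 1 1
  0 0 0 0 0
  6 0 0 0 0
  7 0 0 0 0
Max pheromone 7 at (3,0)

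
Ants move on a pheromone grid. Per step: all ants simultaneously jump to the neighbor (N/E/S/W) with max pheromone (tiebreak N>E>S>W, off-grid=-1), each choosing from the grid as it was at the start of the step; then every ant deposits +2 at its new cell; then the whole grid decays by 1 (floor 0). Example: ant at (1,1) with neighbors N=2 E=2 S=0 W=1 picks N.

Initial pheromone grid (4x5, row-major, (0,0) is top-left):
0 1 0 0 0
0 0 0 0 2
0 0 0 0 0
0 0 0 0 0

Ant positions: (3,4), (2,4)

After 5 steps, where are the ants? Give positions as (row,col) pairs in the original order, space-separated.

Step 1: ant0:(3,4)->N->(2,4) | ant1:(2,4)->N->(1,4)
  grid max=3 at (1,4)
Step 2: ant0:(2,4)->N->(1,4) | ant1:(1,4)->S->(2,4)
  grid max=4 at (1,4)
Step 3: ant0:(1,4)->S->(2,4) | ant1:(2,4)->N->(1,4)
  grid max=5 at (1,4)
Step 4: ant0:(2,4)->N->(1,4) | ant1:(1,4)->S->(2,4)
  grid max=6 at (1,4)
Step 5: ant0:(1,4)->S->(2,4) | ant1:(2,4)->N->(1,4)
  grid max=7 at (1,4)

(2,4) (1,4)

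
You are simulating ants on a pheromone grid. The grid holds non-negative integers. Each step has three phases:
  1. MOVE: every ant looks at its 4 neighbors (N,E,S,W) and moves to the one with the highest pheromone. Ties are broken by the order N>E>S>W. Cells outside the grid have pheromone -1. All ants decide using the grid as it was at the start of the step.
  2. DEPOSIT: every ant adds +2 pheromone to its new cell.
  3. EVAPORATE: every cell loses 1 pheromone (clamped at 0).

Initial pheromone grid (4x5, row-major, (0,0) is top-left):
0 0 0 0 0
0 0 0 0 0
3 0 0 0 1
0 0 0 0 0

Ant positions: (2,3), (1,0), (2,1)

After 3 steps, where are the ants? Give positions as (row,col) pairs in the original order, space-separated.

Step 1: ant0:(2,3)->E->(2,4) | ant1:(1,0)->S->(2,0) | ant2:(2,1)->W->(2,0)
  grid max=6 at (2,0)
Step 2: ant0:(2,4)->N->(1,4) | ant1:(2,0)->N->(1,0) | ant2:(2,0)->N->(1,0)
  grid max=5 at (2,0)
Step 3: ant0:(1,4)->S->(2,4) | ant1:(1,0)->S->(2,0) | ant2:(1,0)->S->(2,0)
  grid max=8 at (2,0)

(2,4) (2,0) (2,0)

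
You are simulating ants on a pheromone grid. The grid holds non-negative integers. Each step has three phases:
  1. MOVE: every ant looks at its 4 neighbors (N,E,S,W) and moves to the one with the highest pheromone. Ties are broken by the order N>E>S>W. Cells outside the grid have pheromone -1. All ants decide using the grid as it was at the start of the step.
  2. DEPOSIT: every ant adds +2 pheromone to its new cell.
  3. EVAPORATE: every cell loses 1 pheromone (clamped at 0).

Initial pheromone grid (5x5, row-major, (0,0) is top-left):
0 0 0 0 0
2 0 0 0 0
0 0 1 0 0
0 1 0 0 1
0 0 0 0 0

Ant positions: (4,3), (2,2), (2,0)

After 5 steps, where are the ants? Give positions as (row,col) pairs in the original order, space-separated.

Step 1: ant0:(4,3)->N->(3,3) | ant1:(2,2)->N->(1,2) | ant2:(2,0)->N->(1,0)
  grid max=3 at (1,0)
Step 2: ant0:(3,3)->N->(2,3) | ant1:(1,2)->N->(0,2) | ant2:(1,0)->N->(0,0)
  grid max=2 at (1,0)
Step 3: ant0:(2,3)->N->(1,3) | ant1:(0,2)->E->(0,3) | ant2:(0,0)->S->(1,0)
  grid max=3 at (1,0)
Step 4: ant0:(1,3)->N->(0,3) | ant1:(0,3)->S->(1,3) | ant2:(1,0)->N->(0,0)
  grid max=2 at (0,3)
Step 5: ant0:(0,3)->S->(1,3) | ant1:(1,3)->N->(0,3) | ant2:(0,0)->S->(1,0)
  grid max=3 at (0,3)

(1,3) (0,3) (1,0)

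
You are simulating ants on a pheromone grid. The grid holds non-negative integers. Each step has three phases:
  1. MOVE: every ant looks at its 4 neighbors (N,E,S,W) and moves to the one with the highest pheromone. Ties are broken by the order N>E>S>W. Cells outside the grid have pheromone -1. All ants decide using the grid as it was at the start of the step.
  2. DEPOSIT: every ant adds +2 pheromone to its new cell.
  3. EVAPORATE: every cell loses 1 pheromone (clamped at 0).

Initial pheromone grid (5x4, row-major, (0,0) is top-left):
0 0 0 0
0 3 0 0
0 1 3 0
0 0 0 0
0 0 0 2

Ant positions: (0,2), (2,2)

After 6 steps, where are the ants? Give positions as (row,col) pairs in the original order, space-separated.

Step 1: ant0:(0,2)->E->(0,3) | ant1:(2,2)->W->(2,1)
  grid max=2 at (1,1)
Step 2: ant0:(0,3)->S->(1,3) | ant1:(2,1)->N->(1,1)
  grid max=3 at (1,1)
Step 3: ant0:(1,3)->N->(0,3) | ant1:(1,1)->S->(2,1)
  grid max=2 at (1,1)
Step 4: ant0:(0,3)->S->(1,3) | ant1:(2,1)->N->(1,1)
  grid max=3 at (1,1)
Step 5: ant0:(1,3)->N->(0,3) | ant1:(1,1)->S->(2,1)
  grid max=2 at (1,1)
Step 6: ant0:(0,3)->S->(1,3) | ant1:(2,1)->N->(1,1)
  grid max=3 at (1,1)

(1,3) (1,1)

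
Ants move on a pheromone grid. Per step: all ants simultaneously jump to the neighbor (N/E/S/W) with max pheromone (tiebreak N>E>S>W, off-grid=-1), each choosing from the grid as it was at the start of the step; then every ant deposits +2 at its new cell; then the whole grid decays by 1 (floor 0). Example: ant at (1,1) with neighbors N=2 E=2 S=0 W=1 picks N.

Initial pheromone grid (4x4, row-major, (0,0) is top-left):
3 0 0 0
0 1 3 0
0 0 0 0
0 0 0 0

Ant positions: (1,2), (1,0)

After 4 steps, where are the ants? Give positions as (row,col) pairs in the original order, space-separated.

Step 1: ant0:(1,2)->W->(1,1) | ant1:(1,0)->N->(0,0)
  grid max=4 at (0,0)
Step 2: ant0:(1,1)->E->(1,2) | ant1:(0,0)->E->(0,1)
  grid max=3 at (0,0)
Step 3: ant0:(1,2)->W->(1,1) | ant1:(0,1)->W->(0,0)
  grid max=4 at (0,0)
Step 4: ant0:(1,1)->E->(1,2) | ant1:(0,0)->E->(0,1)
  grid max=3 at (0,0)

(1,2) (0,1)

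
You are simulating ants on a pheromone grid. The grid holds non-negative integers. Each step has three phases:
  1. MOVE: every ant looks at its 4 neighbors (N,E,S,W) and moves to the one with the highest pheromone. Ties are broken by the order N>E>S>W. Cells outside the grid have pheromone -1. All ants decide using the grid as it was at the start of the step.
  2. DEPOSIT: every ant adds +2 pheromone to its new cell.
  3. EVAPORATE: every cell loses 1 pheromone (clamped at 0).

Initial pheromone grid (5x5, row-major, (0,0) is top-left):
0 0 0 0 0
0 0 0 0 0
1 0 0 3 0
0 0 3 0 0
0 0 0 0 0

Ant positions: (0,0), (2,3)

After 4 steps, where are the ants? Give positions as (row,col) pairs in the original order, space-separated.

Step 1: ant0:(0,0)->E->(0,1) | ant1:(2,3)->N->(1,3)
  grid max=2 at (2,3)
Step 2: ant0:(0,1)->E->(0,2) | ant1:(1,3)->S->(2,3)
  grid max=3 at (2,3)
Step 3: ant0:(0,2)->E->(0,3) | ant1:(2,3)->N->(1,3)
  grid max=2 at (2,3)
Step 4: ant0:(0,3)->S->(1,3) | ant1:(1,3)->S->(2,3)
  grid max=3 at (2,3)

(1,3) (2,3)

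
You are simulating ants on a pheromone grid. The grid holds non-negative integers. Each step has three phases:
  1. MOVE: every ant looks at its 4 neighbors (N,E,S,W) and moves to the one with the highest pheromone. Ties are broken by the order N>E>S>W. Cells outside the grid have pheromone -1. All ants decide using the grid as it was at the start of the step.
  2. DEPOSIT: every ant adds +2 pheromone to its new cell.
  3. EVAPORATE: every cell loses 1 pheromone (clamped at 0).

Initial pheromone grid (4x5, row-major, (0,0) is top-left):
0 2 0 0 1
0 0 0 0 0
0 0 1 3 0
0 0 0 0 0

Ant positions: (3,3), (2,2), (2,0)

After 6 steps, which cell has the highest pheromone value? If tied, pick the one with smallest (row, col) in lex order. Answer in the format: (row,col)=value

Answer: (1,3)=9

Derivation:
Step 1: ant0:(3,3)->N->(2,3) | ant1:(2,2)->E->(2,3) | ant2:(2,0)->N->(1,0)
  grid max=6 at (2,3)
Step 2: ant0:(2,3)->N->(1,3) | ant1:(2,3)->N->(1,3) | ant2:(1,0)->N->(0,0)
  grid max=5 at (2,3)
Step 3: ant0:(1,3)->S->(2,3) | ant1:(1,3)->S->(2,3) | ant2:(0,0)->E->(0,1)
  grid max=8 at (2,3)
Step 4: ant0:(2,3)->N->(1,3) | ant1:(2,3)->N->(1,3) | ant2:(0,1)->E->(0,2)
  grid max=7 at (2,3)
Step 5: ant0:(1,3)->S->(2,3) | ant1:(1,3)->S->(2,3) | ant2:(0,2)->E->(0,3)
  grid max=10 at (2,3)
Step 6: ant0:(2,3)->N->(1,3) | ant1:(2,3)->N->(1,3) | ant2:(0,3)->S->(1,3)
  grid max=9 at (1,3)
Final grid:
  0 0 0 0 0
  0 0 0 9 0
  0 0 0 9 0
  0 0 0 0 0
Max pheromone 9 at (1,3)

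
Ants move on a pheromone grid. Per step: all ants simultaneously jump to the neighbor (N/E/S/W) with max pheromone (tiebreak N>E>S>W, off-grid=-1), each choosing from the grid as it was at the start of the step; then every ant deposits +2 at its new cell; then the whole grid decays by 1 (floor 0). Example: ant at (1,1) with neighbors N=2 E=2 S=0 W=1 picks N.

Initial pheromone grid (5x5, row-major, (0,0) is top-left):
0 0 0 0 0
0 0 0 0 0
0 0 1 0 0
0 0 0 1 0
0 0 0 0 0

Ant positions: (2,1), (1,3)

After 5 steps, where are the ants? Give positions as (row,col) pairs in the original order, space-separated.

Step 1: ant0:(2,1)->E->(2,2) | ant1:(1,3)->N->(0,3)
  grid max=2 at (2,2)
Step 2: ant0:(2,2)->N->(1,2) | ant1:(0,3)->E->(0,4)
  grid max=1 at (0,4)
Step 3: ant0:(1,2)->S->(2,2) | ant1:(0,4)->S->(1,4)
  grid max=2 at (2,2)
Step 4: ant0:(2,2)->N->(1,2) | ant1:(1,4)->N->(0,4)
  grid max=1 at (0,4)
Step 5: ant0:(1,2)->S->(2,2) | ant1:(0,4)->S->(1,4)
  grid max=2 at (2,2)

(2,2) (1,4)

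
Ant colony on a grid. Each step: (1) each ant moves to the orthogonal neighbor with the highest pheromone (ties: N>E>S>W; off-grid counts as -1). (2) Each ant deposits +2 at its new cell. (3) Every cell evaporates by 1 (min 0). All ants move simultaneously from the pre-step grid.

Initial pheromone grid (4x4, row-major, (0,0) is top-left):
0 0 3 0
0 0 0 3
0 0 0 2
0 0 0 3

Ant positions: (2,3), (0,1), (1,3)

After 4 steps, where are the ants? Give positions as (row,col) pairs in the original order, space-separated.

Step 1: ant0:(2,3)->N->(1,3) | ant1:(0,1)->E->(0,2) | ant2:(1,3)->S->(2,3)
  grid max=4 at (0,2)
Step 2: ant0:(1,3)->S->(2,3) | ant1:(0,2)->E->(0,3) | ant2:(2,3)->N->(1,3)
  grid max=5 at (1,3)
Step 3: ant0:(2,3)->N->(1,3) | ant1:(0,3)->S->(1,3) | ant2:(1,3)->S->(2,3)
  grid max=8 at (1,3)
Step 4: ant0:(1,3)->S->(2,3) | ant1:(1,3)->S->(2,3) | ant2:(2,3)->N->(1,3)
  grid max=9 at (1,3)

(2,3) (2,3) (1,3)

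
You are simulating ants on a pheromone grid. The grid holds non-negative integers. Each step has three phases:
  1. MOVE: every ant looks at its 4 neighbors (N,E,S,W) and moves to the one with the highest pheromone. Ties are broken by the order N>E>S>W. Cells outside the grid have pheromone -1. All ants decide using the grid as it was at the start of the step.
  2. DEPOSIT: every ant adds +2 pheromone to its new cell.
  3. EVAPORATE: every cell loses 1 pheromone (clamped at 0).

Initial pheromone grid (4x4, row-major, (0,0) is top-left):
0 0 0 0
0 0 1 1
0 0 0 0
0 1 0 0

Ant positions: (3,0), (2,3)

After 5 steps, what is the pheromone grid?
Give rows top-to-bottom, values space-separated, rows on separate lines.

After step 1: ants at (3,1),(1,3)
  0 0 0 0
  0 0 0 2
  0 0 0 0
  0 2 0 0
After step 2: ants at (2,1),(0,3)
  0 0 0 1
  0 0 0 1
  0 1 0 0
  0 1 0 0
After step 3: ants at (3,1),(1,3)
  0 0 0 0
  0 0 0 2
  0 0 0 0
  0 2 0 0
After step 4: ants at (2,1),(0,3)
  0 0 0 1
  0 0 0 1
  0 1 0 0
  0 1 0 0
After step 5: ants at (3,1),(1,3)
  0 0 0 0
  0 0 0 2
  0 0 0 0
  0 2 0 0

0 0 0 0
0 0 0 2
0 0 0 0
0 2 0 0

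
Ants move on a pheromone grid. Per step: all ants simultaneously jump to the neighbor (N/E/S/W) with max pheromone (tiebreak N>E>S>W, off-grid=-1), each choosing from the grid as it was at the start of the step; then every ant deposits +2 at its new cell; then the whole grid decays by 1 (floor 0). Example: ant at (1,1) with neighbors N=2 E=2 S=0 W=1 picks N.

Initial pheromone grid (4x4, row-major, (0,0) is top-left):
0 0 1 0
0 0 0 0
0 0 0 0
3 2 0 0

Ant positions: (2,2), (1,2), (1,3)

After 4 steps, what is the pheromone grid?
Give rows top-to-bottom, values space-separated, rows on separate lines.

After step 1: ants at (1,2),(0,2),(0,3)
  0 0 2 1
  0 0 1 0
  0 0 0 0
  2 1 0 0
After step 2: ants at (0,2),(0,3),(0,2)
  0 0 5 2
  0 0 0 0
  0 0 0 0
  1 0 0 0
After step 3: ants at (0,3),(0,2),(0,3)
  0 0 6 5
  0 0 0 0
  0 0 0 0
  0 0 0 0
After step 4: ants at (0,2),(0,3),(0,2)
  0 0 9 6
  0 0 0 0
  0 0 0 0
  0 0 0 0

0 0 9 6
0 0 0 0
0 0 0 0
0 0 0 0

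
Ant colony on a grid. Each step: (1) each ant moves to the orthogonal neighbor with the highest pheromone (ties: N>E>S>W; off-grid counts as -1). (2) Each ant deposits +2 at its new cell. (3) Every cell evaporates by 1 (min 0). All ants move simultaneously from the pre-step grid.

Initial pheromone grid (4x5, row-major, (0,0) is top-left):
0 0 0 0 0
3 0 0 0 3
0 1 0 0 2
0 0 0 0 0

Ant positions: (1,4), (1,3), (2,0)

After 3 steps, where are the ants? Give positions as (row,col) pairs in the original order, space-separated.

Step 1: ant0:(1,4)->S->(2,4) | ant1:(1,3)->E->(1,4) | ant2:(2,0)->N->(1,0)
  grid max=4 at (1,0)
Step 2: ant0:(2,4)->N->(1,4) | ant1:(1,4)->S->(2,4) | ant2:(1,0)->N->(0,0)
  grid max=5 at (1,4)
Step 3: ant0:(1,4)->S->(2,4) | ant1:(2,4)->N->(1,4) | ant2:(0,0)->S->(1,0)
  grid max=6 at (1,4)

(2,4) (1,4) (1,0)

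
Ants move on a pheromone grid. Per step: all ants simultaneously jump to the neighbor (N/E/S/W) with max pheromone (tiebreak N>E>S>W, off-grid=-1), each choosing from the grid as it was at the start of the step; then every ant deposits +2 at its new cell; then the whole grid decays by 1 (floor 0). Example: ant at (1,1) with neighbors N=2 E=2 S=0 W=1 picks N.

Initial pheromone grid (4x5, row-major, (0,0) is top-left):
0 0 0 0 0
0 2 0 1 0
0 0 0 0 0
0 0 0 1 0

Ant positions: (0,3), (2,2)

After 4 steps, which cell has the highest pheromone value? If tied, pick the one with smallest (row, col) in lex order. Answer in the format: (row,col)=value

Step 1: ant0:(0,3)->S->(1,3) | ant1:(2,2)->N->(1,2)
  grid max=2 at (1,3)
Step 2: ant0:(1,3)->W->(1,2) | ant1:(1,2)->E->(1,3)
  grid max=3 at (1,3)
Step 3: ant0:(1,2)->E->(1,3) | ant1:(1,3)->W->(1,2)
  grid max=4 at (1,3)
Step 4: ant0:(1,3)->W->(1,2) | ant1:(1,2)->E->(1,3)
  grid max=5 at (1,3)
Final grid:
  0 0 0 0 0
  0 0 4 5 0
  0 0 0 0 0
  0 0 0 0 0
Max pheromone 5 at (1,3)

Answer: (1,3)=5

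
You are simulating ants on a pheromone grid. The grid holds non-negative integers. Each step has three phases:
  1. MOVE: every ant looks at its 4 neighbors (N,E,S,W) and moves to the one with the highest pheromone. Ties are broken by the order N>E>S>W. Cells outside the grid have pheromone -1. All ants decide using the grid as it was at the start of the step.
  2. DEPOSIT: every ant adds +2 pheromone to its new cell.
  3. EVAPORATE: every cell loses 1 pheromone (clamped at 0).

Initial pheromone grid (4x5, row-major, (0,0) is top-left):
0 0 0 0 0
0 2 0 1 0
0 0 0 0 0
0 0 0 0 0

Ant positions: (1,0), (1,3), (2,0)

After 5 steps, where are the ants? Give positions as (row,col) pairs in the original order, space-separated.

Step 1: ant0:(1,0)->E->(1,1) | ant1:(1,3)->N->(0,3) | ant2:(2,0)->N->(1,0)
  grid max=3 at (1,1)
Step 2: ant0:(1,1)->W->(1,0) | ant1:(0,3)->E->(0,4) | ant2:(1,0)->E->(1,1)
  grid max=4 at (1,1)
Step 3: ant0:(1,0)->E->(1,1) | ant1:(0,4)->S->(1,4) | ant2:(1,1)->W->(1,0)
  grid max=5 at (1,1)
Step 4: ant0:(1,1)->W->(1,0) | ant1:(1,4)->N->(0,4) | ant2:(1,0)->E->(1,1)
  grid max=6 at (1,1)
Step 5: ant0:(1,0)->E->(1,1) | ant1:(0,4)->S->(1,4) | ant2:(1,1)->W->(1,0)
  grid max=7 at (1,1)

(1,1) (1,4) (1,0)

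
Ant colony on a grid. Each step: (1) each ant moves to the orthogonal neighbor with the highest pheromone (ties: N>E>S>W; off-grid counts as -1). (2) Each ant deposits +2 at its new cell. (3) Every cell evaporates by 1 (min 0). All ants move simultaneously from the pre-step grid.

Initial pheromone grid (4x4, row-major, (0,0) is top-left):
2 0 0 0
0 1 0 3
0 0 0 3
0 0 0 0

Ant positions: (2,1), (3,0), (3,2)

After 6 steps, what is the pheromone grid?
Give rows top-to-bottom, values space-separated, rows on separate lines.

After step 1: ants at (1,1),(2,0),(2,2)
  1 0 0 0
  0 2 0 2
  1 0 1 2
  0 0 0 0
After step 2: ants at (0,1),(1,0),(2,3)
  0 1 0 0
  1 1 0 1
  0 0 0 3
  0 0 0 0
After step 3: ants at (1,1),(1,1),(1,3)
  0 0 0 0
  0 4 0 2
  0 0 0 2
  0 0 0 0
After step 4: ants at (0,1),(0,1),(2,3)
  0 3 0 0
  0 3 0 1
  0 0 0 3
  0 0 0 0
After step 5: ants at (1,1),(1,1),(1,3)
  0 2 0 0
  0 6 0 2
  0 0 0 2
  0 0 0 0
After step 6: ants at (0,1),(0,1),(2,3)
  0 5 0 0
  0 5 0 1
  0 0 0 3
  0 0 0 0

0 5 0 0
0 5 0 1
0 0 0 3
0 0 0 0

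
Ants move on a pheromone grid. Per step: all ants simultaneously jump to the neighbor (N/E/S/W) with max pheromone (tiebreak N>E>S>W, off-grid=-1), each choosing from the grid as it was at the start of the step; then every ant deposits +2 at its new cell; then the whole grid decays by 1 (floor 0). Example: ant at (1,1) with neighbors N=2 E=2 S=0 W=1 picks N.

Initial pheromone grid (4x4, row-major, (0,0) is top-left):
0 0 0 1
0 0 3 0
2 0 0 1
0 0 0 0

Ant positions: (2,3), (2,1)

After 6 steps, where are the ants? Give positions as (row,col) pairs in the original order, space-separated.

Step 1: ant0:(2,3)->N->(1,3) | ant1:(2,1)->W->(2,0)
  grid max=3 at (2,0)
Step 2: ant0:(1,3)->W->(1,2) | ant1:(2,0)->N->(1,0)
  grid max=3 at (1,2)
Step 3: ant0:(1,2)->N->(0,2) | ant1:(1,0)->S->(2,0)
  grid max=3 at (2,0)
Step 4: ant0:(0,2)->S->(1,2) | ant1:(2,0)->N->(1,0)
  grid max=3 at (1,2)
Step 5: ant0:(1,2)->N->(0,2) | ant1:(1,0)->S->(2,0)
  grid max=3 at (2,0)
Step 6: ant0:(0,2)->S->(1,2) | ant1:(2,0)->N->(1,0)
  grid max=3 at (1,2)

(1,2) (1,0)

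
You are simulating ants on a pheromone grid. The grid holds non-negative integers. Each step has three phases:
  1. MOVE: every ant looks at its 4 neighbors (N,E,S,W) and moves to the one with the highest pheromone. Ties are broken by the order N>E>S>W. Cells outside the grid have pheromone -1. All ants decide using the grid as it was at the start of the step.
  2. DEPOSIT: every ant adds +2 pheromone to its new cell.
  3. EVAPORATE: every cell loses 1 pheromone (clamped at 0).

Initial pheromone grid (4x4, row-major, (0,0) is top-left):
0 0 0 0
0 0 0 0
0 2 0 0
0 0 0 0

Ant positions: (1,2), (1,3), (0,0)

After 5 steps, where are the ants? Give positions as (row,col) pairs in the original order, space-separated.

Step 1: ant0:(1,2)->N->(0,2) | ant1:(1,3)->N->(0,3) | ant2:(0,0)->E->(0,1)
  grid max=1 at (0,1)
Step 2: ant0:(0,2)->E->(0,3) | ant1:(0,3)->W->(0,2) | ant2:(0,1)->E->(0,2)
  grid max=4 at (0,2)
Step 3: ant0:(0,3)->W->(0,2) | ant1:(0,2)->E->(0,3) | ant2:(0,2)->E->(0,3)
  grid max=5 at (0,2)
Step 4: ant0:(0,2)->E->(0,3) | ant1:(0,3)->W->(0,2) | ant2:(0,3)->W->(0,2)
  grid max=8 at (0,2)
Step 5: ant0:(0,3)->W->(0,2) | ant1:(0,2)->E->(0,3) | ant2:(0,2)->E->(0,3)
  grid max=9 at (0,2)

(0,2) (0,3) (0,3)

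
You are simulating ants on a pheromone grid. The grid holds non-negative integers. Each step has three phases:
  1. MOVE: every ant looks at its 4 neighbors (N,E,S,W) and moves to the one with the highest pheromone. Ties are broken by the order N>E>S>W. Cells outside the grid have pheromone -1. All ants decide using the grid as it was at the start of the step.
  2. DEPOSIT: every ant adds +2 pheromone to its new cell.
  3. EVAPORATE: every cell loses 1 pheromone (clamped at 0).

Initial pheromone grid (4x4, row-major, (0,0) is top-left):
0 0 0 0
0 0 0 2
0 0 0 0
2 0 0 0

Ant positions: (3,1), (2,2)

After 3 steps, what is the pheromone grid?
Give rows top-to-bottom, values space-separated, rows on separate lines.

After step 1: ants at (3,0),(1,2)
  0 0 0 0
  0 0 1 1
  0 0 0 0
  3 0 0 0
After step 2: ants at (2,0),(1,3)
  0 0 0 0
  0 0 0 2
  1 0 0 0
  2 0 0 0
After step 3: ants at (3,0),(0,3)
  0 0 0 1
  0 0 0 1
  0 0 0 0
  3 0 0 0

0 0 0 1
0 0 0 1
0 0 0 0
3 0 0 0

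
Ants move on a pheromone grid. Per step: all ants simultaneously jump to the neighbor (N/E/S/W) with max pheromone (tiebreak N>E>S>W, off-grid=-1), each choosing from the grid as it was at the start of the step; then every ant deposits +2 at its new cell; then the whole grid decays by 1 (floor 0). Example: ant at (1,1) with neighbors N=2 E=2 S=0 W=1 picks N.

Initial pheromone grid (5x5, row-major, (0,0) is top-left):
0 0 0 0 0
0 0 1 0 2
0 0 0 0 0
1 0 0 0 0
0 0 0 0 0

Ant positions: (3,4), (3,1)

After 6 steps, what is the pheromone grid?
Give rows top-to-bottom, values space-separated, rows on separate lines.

After step 1: ants at (2,4),(3,0)
  0 0 0 0 0
  0 0 0 0 1
  0 0 0 0 1
  2 0 0 0 0
  0 0 0 0 0
After step 2: ants at (1,4),(2,0)
  0 0 0 0 0
  0 0 0 0 2
  1 0 0 0 0
  1 0 0 0 0
  0 0 0 0 0
After step 3: ants at (0,4),(3,0)
  0 0 0 0 1
  0 0 0 0 1
  0 0 0 0 0
  2 0 0 0 0
  0 0 0 0 0
After step 4: ants at (1,4),(2,0)
  0 0 0 0 0
  0 0 0 0 2
  1 0 0 0 0
  1 0 0 0 0
  0 0 0 0 0
After step 5: ants at (0,4),(3,0)
  0 0 0 0 1
  0 0 0 0 1
  0 0 0 0 0
  2 0 0 0 0
  0 0 0 0 0
After step 6: ants at (1,4),(2,0)
  0 0 0 0 0
  0 0 0 0 2
  1 0 0 0 0
  1 0 0 0 0
  0 0 0 0 0

0 0 0 0 0
0 0 0 0 2
1 0 0 0 0
1 0 0 0 0
0 0 0 0 0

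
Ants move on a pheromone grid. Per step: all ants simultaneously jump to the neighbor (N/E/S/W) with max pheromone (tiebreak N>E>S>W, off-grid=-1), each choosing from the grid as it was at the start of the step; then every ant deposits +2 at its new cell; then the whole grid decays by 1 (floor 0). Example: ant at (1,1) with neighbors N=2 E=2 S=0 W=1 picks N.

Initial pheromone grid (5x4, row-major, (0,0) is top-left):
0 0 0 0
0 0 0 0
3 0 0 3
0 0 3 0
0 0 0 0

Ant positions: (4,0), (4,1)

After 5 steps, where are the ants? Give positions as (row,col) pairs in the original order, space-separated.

Step 1: ant0:(4,0)->N->(3,0) | ant1:(4,1)->N->(3,1)
  grid max=2 at (2,0)
Step 2: ant0:(3,0)->N->(2,0) | ant1:(3,1)->E->(3,2)
  grid max=3 at (2,0)
Step 3: ant0:(2,0)->N->(1,0) | ant1:(3,2)->N->(2,2)
  grid max=2 at (2,0)
Step 4: ant0:(1,0)->S->(2,0) | ant1:(2,2)->S->(3,2)
  grid max=3 at (2,0)
Step 5: ant0:(2,0)->N->(1,0) | ant1:(3,2)->N->(2,2)
  grid max=2 at (2,0)

(1,0) (2,2)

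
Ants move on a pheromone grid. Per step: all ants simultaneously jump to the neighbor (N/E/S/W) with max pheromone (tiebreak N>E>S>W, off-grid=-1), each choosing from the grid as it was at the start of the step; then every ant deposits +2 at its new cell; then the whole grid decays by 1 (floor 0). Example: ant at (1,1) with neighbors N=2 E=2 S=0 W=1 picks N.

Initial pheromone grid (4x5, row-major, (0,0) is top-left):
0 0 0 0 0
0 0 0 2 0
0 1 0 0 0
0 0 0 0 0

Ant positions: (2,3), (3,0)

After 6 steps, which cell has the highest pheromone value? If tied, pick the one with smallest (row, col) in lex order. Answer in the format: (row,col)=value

Answer: (0,3)=3

Derivation:
Step 1: ant0:(2,3)->N->(1,3) | ant1:(3,0)->N->(2,0)
  grid max=3 at (1,3)
Step 2: ant0:(1,3)->N->(0,3) | ant1:(2,0)->N->(1,0)
  grid max=2 at (1,3)
Step 3: ant0:(0,3)->S->(1,3) | ant1:(1,0)->N->(0,0)
  grid max=3 at (1,3)
Step 4: ant0:(1,3)->N->(0,3) | ant1:(0,0)->E->(0,1)
  grid max=2 at (1,3)
Step 5: ant0:(0,3)->S->(1,3) | ant1:(0,1)->E->(0,2)
  grid max=3 at (1,3)
Step 6: ant0:(1,3)->N->(0,3) | ant1:(0,2)->E->(0,3)
  grid max=3 at (0,3)
Final grid:
  0 0 0 3 0
  0 0 0 2 0
  0 0 0 0 0
  0 0 0 0 0
Max pheromone 3 at (0,3)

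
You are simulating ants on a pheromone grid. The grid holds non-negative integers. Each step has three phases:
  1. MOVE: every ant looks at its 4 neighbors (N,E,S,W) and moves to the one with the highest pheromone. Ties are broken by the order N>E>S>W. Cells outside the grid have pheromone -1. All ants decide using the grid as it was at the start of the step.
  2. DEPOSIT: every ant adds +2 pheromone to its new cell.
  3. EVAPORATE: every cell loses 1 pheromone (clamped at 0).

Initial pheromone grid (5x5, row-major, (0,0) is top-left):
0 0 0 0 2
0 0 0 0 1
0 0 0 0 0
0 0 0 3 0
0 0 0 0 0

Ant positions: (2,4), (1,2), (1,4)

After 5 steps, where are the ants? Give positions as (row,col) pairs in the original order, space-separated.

Step 1: ant0:(2,4)->N->(1,4) | ant1:(1,2)->N->(0,2) | ant2:(1,4)->N->(0,4)
  grid max=3 at (0,4)
Step 2: ant0:(1,4)->N->(0,4) | ant1:(0,2)->E->(0,3) | ant2:(0,4)->S->(1,4)
  grid max=4 at (0,4)
Step 3: ant0:(0,4)->S->(1,4) | ant1:(0,3)->E->(0,4) | ant2:(1,4)->N->(0,4)
  grid max=7 at (0,4)
Step 4: ant0:(1,4)->N->(0,4) | ant1:(0,4)->S->(1,4) | ant2:(0,4)->S->(1,4)
  grid max=8 at (0,4)
Step 5: ant0:(0,4)->S->(1,4) | ant1:(1,4)->N->(0,4) | ant2:(1,4)->N->(0,4)
  grid max=11 at (0,4)

(1,4) (0,4) (0,4)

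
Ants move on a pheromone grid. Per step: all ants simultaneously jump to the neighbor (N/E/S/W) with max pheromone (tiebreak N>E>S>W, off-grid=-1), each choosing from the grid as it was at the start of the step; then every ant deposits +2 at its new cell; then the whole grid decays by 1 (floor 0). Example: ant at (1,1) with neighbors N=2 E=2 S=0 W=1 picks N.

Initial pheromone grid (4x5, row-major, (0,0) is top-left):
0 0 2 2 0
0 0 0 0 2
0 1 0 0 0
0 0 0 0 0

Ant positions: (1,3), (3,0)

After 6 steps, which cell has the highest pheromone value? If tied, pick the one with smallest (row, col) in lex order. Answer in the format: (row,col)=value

Step 1: ant0:(1,3)->N->(0,3) | ant1:(3,0)->N->(2,0)
  grid max=3 at (0,3)
Step 2: ant0:(0,3)->W->(0,2) | ant1:(2,0)->N->(1,0)
  grid max=2 at (0,2)
Step 3: ant0:(0,2)->E->(0,3) | ant1:(1,0)->N->(0,0)
  grid max=3 at (0,3)
Step 4: ant0:(0,3)->W->(0,2) | ant1:(0,0)->E->(0,1)
  grid max=2 at (0,2)
Step 5: ant0:(0,2)->E->(0,3) | ant1:(0,1)->E->(0,2)
  grid max=3 at (0,2)
Step 6: ant0:(0,3)->W->(0,2) | ant1:(0,2)->E->(0,3)
  grid max=4 at (0,2)
Final grid:
  0 0 4 4 0
  0 0 0 0 0
  0 0 0 0 0
  0 0 0 0 0
Max pheromone 4 at (0,2)

Answer: (0,2)=4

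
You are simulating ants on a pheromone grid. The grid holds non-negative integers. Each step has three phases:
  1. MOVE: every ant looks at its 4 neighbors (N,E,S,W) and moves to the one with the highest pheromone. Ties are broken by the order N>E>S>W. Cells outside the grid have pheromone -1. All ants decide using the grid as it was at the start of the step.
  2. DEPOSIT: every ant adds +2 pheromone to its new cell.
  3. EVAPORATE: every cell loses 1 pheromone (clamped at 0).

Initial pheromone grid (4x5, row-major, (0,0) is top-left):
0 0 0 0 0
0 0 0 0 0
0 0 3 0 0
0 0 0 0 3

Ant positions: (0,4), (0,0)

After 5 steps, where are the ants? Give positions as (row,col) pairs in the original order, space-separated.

Step 1: ant0:(0,4)->S->(1,4) | ant1:(0,0)->E->(0,1)
  grid max=2 at (2,2)
Step 2: ant0:(1,4)->N->(0,4) | ant1:(0,1)->E->(0,2)
  grid max=1 at (0,2)
Step 3: ant0:(0,4)->S->(1,4) | ant1:(0,2)->E->(0,3)
  grid max=1 at (0,3)
Step 4: ant0:(1,4)->N->(0,4) | ant1:(0,3)->E->(0,4)
  grid max=3 at (0,4)
Step 5: ant0:(0,4)->S->(1,4) | ant1:(0,4)->S->(1,4)
  grid max=3 at (1,4)

(1,4) (1,4)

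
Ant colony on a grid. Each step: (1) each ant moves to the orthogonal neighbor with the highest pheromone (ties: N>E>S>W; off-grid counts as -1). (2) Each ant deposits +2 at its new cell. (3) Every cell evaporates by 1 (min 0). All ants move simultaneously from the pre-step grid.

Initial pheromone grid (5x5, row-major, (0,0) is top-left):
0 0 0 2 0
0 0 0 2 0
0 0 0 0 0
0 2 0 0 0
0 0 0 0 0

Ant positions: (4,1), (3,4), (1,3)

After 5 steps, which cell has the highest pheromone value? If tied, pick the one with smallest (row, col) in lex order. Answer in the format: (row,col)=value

Step 1: ant0:(4,1)->N->(3,1) | ant1:(3,4)->N->(2,4) | ant2:(1,3)->N->(0,3)
  grid max=3 at (0,3)
Step 2: ant0:(3,1)->N->(2,1) | ant1:(2,4)->N->(1,4) | ant2:(0,3)->S->(1,3)
  grid max=2 at (0,3)
Step 3: ant0:(2,1)->S->(3,1) | ant1:(1,4)->W->(1,3) | ant2:(1,3)->N->(0,3)
  grid max=3 at (0,3)
Step 4: ant0:(3,1)->N->(2,1) | ant1:(1,3)->N->(0,3) | ant2:(0,3)->S->(1,3)
  grid max=4 at (0,3)
Step 5: ant0:(2,1)->S->(3,1) | ant1:(0,3)->S->(1,3) | ant2:(1,3)->N->(0,3)
  grid max=5 at (0,3)
Final grid:
  0 0 0 5 0
  0 0 0 5 0
  0 0 0 0 0
  0 3 0 0 0
  0 0 0 0 0
Max pheromone 5 at (0,3)

Answer: (0,3)=5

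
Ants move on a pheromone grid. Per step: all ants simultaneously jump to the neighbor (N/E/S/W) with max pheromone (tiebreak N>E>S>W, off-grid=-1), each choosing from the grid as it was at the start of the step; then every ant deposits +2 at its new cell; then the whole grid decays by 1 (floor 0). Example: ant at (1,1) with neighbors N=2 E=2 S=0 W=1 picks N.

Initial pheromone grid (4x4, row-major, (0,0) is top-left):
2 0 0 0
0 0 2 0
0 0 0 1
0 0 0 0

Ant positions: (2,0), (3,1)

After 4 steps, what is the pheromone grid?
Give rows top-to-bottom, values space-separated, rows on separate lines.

After step 1: ants at (1,0),(2,1)
  1 0 0 0
  1 0 1 0
  0 1 0 0
  0 0 0 0
After step 2: ants at (0,0),(1,1)
  2 0 0 0
  0 1 0 0
  0 0 0 0
  0 0 0 0
After step 3: ants at (0,1),(0,1)
  1 3 0 0
  0 0 0 0
  0 0 0 0
  0 0 0 0
After step 4: ants at (0,0),(0,0)
  4 2 0 0
  0 0 0 0
  0 0 0 0
  0 0 0 0

4 2 0 0
0 0 0 0
0 0 0 0
0 0 0 0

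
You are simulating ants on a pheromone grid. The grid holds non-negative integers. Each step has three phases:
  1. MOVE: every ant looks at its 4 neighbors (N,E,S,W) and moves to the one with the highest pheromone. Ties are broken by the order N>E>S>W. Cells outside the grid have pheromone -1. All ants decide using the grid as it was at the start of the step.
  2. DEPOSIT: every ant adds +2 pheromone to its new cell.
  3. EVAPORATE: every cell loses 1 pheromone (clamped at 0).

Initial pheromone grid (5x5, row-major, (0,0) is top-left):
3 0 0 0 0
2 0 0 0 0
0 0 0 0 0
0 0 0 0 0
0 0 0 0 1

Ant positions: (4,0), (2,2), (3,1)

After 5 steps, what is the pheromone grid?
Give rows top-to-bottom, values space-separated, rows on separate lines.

After step 1: ants at (3,0),(1,2),(2,1)
  2 0 0 0 0
  1 0 1 0 0
  0 1 0 0 0
  1 0 0 0 0
  0 0 0 0 0
After step 2: ants at (2,0),(0,2),(1,1)
  1 0 1 0 0
  0 1 0 0 0
  1 0 0 0 0
  0 0 0 0 0
  0 0 0 0 0
After step 3: ants at (1,0),(0,3),(0,1)
  0 1 0 1 0
  1 0 0 0 0
  0 0 0 0 0
  0 0 0 0 0
  0 0 0 0 0
After step 4: ants at (0,0),(0,4),(0,2)
  1 0 1 0 1
  0 0 0 0 0
  0 0 0 0 0
  0 0 0 0 0
  0 0 0 0 0
After step 5: ants at (0,1),(1,4),(0,3)
  0 1 0 1 0
  0 0 0 0 1
  0 0 0 0 0
  0 0 0 0 0
  0 0 0 0 0

0 1 0 1 0
0 0 0 0 1
0 0 0 0 0
0 0 0 0 0
0 0 0 0 0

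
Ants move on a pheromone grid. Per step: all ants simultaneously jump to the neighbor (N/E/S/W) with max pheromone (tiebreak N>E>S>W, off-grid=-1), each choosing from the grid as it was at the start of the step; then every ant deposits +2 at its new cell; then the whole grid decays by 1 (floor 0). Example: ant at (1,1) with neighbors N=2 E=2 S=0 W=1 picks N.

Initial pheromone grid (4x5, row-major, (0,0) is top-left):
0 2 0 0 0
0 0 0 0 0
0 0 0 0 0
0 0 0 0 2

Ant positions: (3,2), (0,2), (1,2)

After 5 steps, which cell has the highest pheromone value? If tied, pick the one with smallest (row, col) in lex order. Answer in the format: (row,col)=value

Step 1: ant0:(3,2)->N->(2,2) | ant1:(0,2)->W->(0,1) | ant2:(1,2)->N->(0,2)
  grid max=3 at (0,1)
Step 2: ant0:(2,2)->N->(1,2) | ant1:(0,1)->E->(0,2) | ant2:(0,2)->W->(0,1)
  grid max=4 at (0,1)
Step 3: ant0:(1,2)->N->(0,2) | ant1:(0,2)->W->(0,1) | ant2:(0,1)->E->(0,2)
  grid max=5 at (0,1)
Step 4: ant0:(0,2)->W->(0,1) | ant1:(0,1)->E->(0,2) | ant2:(0,2)->W->(0,1)
  grid max=8 at (0,1)
Step 5: ant0:(0,1)->E->(0,2) | ant1:(0,2)->W->(0,1) | ant2:(0,1)->E->(0,2)
  grid max=9 at (0,1)
Final grid:
  0 9 9 0 0
  0 0 0 0 0
  0 0 0 0 0
  0 0 0 0 0
Max pheromone 9 at (0,1)

Answer: (0,1)=9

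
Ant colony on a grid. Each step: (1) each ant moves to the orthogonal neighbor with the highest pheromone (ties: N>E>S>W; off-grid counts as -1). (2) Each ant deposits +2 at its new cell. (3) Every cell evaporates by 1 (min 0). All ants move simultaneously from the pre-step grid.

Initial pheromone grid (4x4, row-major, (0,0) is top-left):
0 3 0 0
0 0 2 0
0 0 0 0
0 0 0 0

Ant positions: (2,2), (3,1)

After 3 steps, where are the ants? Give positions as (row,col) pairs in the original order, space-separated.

Step 1: ant0:(2,2)->N->(1,2) | ant1:(3,1)->N->(2,1)
  grid max=3 at (1,2)
Step 2: ant0:(1,2)->N->(0,2) | ant1:(2,1)->N->(1,1)
  grid max=2 at (1,2)
Step 3: ant0:(0,2)->S->(1,2) | ant1:(1,1)->E->(1,2)
  grid max=5 at (1,2)

(1,2) (1,2)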